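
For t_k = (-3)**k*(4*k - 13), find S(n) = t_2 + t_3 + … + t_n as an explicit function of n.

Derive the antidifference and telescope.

S(n) = 3*(-3)**n*n - 9*(-3)**n - 18

Ratio r(k) = 3*(9 - 4*k)/(4*k - 13).
Normal form (A,B,C) = (-3, 1, k - 13/4).
Set up (-3)·f(k+1) − (1)·f(k) − (k - 13/4) = 0.
d = 1 from the (0,0,1) case.
A polynomial solution: f(k) = -(k - 4)/4.
R(k) = B(k−1)·f(k)/C(k) = -(k - 4)/(4*k - 13); s_k = R·t_k = (-3)**k*(4 - k).
s_(k+1) − s_k = (-3)**k*(4*k - 13) = t_k.
Telescope: S(n) = s_(n+1) − s_(2) = (-3)**(n + 1)*(3 - n) − (18) = 3*(-3)**n*n - 9*(-3)**n - 18.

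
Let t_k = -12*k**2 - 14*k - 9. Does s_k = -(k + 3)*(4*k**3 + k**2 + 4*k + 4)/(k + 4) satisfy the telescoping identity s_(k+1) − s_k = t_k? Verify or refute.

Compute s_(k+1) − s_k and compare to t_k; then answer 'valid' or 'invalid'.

s_(k+1) = -(k + 4)*(4*k + 4*(k + 1)**3 + (k + 1)**2 + 8)/(k + 5)
s_(k+1) − s_k = 2*(-6*k**4 - 57*k**3 - 157*k**2 - 150*k - 74)/(k**2 + 9*k + 20)
(s_(k+1) − s_k) − t_k = (8*k**3 + 61*k**2 + 61*k + 32)/(k**2 + 9*k + 20)

Invalid: residual (8*k**3 + 61*k**2 + 61*k + 32)/(k**2 + 9*k + 20) ≠ 0.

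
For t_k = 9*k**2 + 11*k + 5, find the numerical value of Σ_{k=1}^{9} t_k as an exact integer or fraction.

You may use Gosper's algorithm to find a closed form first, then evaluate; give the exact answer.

Step 1: r(k) = (9*k**2 + 29*k + 25)/(9*k**2 + 11*k + 5).
Factor: A=1; B=1; C=k**2 + 11*k/9 + 5/9.
Need (1)·f(k+1) − (1)·f(k) = k**2 + 11*k/9 + 5/9.
d = 3 from the (0,0,2) case.
Match coefficients ⇒ f(k) = k*(3*k**2 + k + 1)/9.
R(k) = B(k−1)·f(k)/C(k) = k*(3*k**2 + k + 1)/(9*k**2 + 11*k + 5); s_k = R·t_k = k*(3*k**2 + k + 1).
Check: Δs_k = 9*k**2 + 11*k + 5. ✓
Sum = s_(10) − s_(1); s_(10) = 3110, s_(1) = 5 ⇒ 3105.

Σ = 3105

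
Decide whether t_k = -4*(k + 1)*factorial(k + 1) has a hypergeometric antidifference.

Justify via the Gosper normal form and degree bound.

Step 1: r(k) = (k + 2)**2/(k + 1).
Gosper form: A/B · C(k+1)/C(k) with A=k + 2, B=1, C=k + 1.
Key eq: (k + 2)·f(k+1) = (1)·f(k) + (k + 1).
From deg A=1, deg B=0, deg C=1: d=0.
Solve for f: f(k) = 1 (degree 0 ≤ 0).
Certificate R = B(k−1)f/C = 1/(k + 1) gives s_k = -4*factorial(k + 1).
Verify: -4*(k + 1)*factorial(k + 1) matches t_k.

Yes. s_k = -4*factorial(k + 1).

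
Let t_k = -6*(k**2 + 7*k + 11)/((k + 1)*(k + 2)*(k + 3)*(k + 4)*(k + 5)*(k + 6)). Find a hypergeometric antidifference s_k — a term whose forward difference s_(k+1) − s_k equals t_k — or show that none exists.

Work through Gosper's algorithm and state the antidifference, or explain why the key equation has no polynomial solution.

s_k = 2*k*(-k**2 - 9*k - 23)/(15*(k**3 + 9*k**2 + 23*k + 15))

t_(k+1)/t_k = (k + 1)*(7*k + (k + 1)**2 + 18)/((k + 7)*(k**2 + 7*k + 11)).
Factor: A=k + 1; B=k + 7; C=k**2 + 7*k + 11.
f must satisfy (k + 1)·f(k+1) − (k + 6)·f(k) = k**2 + 7*k + 11.
Bound: deg f ≤ 5.
Match coefficients ⇒ f(k) = k*(k + 2)*(k + 4)*(k**2 + 9*k + 23)/45.
Then R = B(k−1)f/C = k*(k + 2)*(k + 4)*(k + 6)*(k**2 + 9*k + 23)/(45*(k**2 + 7*k + 11)), so s_k = R(k)·t_k = 2*k*(-k**2 - 9*k - 23)/(15*(k**3 + 9*k**2 + 23*k + 15)).
s_(k+1) − s_k = 6*(-k**2 - 7*k - 11)/(k**6 + 21*k**5 + 175*k**4 + 735*k**3 + 1624*k**2 + 1764*k + 720) = t_k.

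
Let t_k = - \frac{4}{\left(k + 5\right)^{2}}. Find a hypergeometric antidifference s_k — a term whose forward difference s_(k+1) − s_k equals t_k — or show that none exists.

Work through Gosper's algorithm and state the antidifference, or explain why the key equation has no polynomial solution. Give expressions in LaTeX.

Ratio r(k) = (k + 5)**2/(k + 6)**2.
Gosper form: A/B · C(k+1)/C(k) with A=k**2 + 10*k + 25, B=k**2 + 12*k + 36, C=1.
Set up (k**2 + 10*k + 25)·f(k+1) − (k**2 + 10*k + 25)·f(k) − (1) = 0.
d = 0 from the (2,2,0) case.
Put f(k) = c0: A·f(k+1) − B(k−1)·f(k) − C = -1; need -1 = 0 — inconsistent ⇒ no f, not summable.

none (Gosper's algorithm certifies no s_k)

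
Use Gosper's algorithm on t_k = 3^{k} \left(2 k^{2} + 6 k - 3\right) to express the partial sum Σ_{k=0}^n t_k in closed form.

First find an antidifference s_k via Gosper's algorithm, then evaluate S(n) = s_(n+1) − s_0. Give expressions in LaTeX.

S(n) = 3 \cdot 3^{n} n^{2} + 6 \cdot 3^{n} n - 6 \cdot 3^{n} + 3

The ratio is 3*(2*k**2 + 10*k + 5)/(2*k**2 + 6*k - 3).
Take A(k)=3, B(k)=1, C(k)=k**2 + 3*k - 3/2.
Set up (3)·f(k+1) − (1)·f(k) − (k**2 + 3*k - 3/2) = 0.
Bound: deg f ≤ 2.
Solve for f: f(k) = (k**2 - 3)/2 (degree 2 ≤ 2).
Get s_k = R·t_k = 3**k*(k**2 - 3) with R(k) = B(k−1)f(k)/C(k) = (k**2 - 3)/(2*k**2 + 6*k - 3).
Verify: 3**k*(2*k**2 + 6*k - 3) matches t_k.
s_(n+1) = 3**(n + 1)*(n**2 + 2*n - 2) and s_(0) = -3, so S(n) = 3*3**n*n**2 + 6*3**n*n - 6*3**n + 3.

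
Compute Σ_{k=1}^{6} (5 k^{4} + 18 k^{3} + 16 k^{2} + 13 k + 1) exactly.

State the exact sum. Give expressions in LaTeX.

Σ = 21048

t_(k+1)/t_k = (5*k**4 + 38*k**3 + 100*k**2 + 119*k + 53)/(5*k**4 + 18*k**3 + 16*k**2 + 13*k + 1).
Gosper form: A/B · C(k+1)/C(k) with A=1, B=1, C=k**4 + 18*k**3/5 + 16*k**2/5 + 13*k/5 + 1/5.
Need (1)·f(k+1) − (1)·f(k) = k**4 + 18*k**3/5 + 16*k**2/5 + 13*k/5 + 1/5.
From deg A=0, deg B=0, deg C=4: d=5.
Solving with deg f ≤ 5: f(k) = k*(k**4 + 2*k**3 - 2*k**2 + 3*k - 3)/5.
So s_k = (B(k−1)f/C)·t_k = (k*(k**4 + 2*k**3 - 2*k**2 + 3*k - 3)/(5*k**4 + 18*k**3 + 16*k**2 + 13*k + 1))·t_k = k*(k**4 + 2*k**3 - 2*k**2 + 3*k - 3).
Verify: 5*k**4 + 18*k**3 + 16*k**2 + 13*k + 1 matches t_k.
Evaluate s at k=7 and k=1: 21049 and 1; difference 21048.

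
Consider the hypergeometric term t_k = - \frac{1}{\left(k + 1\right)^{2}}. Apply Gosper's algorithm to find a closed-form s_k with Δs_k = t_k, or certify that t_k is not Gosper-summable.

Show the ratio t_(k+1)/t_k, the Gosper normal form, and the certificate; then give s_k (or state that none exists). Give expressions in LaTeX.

Step 1: r(k) = (k + 1)**2/(k + 2)**2.
Take A(k)=k**2 + 2*k + 1, B(k)=k**2 + 4*k + 4, C(k)=1.
Key eq: (k**2 + 2*k + 1)·f(k+1) = (k**2 + 2*k + 1)·f(k) + (1).
d = 0 from the (2,2,0) case.
Put f(k) = c0: A·f(k+1) − B(k−1)·f(k) − C = -1; need -1 = 0 — inconsistent ⇒ no f, not summable.

none (Gosper's algorithm certifies no s_k)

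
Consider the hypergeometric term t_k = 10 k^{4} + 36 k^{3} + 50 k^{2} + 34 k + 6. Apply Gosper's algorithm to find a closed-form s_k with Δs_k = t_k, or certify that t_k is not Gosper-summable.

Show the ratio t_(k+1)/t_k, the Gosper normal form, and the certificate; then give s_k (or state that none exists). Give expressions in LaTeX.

Ratio r(k) = (5*k**4 + 38*k**3 + 109*k**2 + 141*k + 68)/(5*k**4 + 18*k**3 + 25*k**2 + 17*k + 3).
A = 1, B = 1, C = k**4 + 18*k**3/5 + 5*k**2 + 17*k/5 + 3/5.
Key eq: (1)·f(k+1) = (1)·f(k) + (k**4 + 18*k**3/5 + 5*k**2 + 17*k/5 + 3/5).
Degrees (0,0,4) ⇒ d ≤ 5.
Solve for f: f(k) = k*(2*k**4 + 4*k**3 + 2*k**2 + k - 3)/10 (degree 5 ≤ 5).
Then R = B(k−1)f/C = k*(2*k**4 + 4*k**3 + 2*k**2 + k - 3)/(2*(5*k**4 + 18*k**3 + 25*k**2 + 17*k + 3)), so s_k = R(k)·t_k = k*(2*k**4 + 4*k**3 + 2*k**2 + k - 3).
Δs = 10*k**4 + 36*k**3 + 50*k**2 + 34*k + 6, as required.

s_k = k \left(2 k^{4} + 4 k^{3} + 2 k^{2} + k - 3\right)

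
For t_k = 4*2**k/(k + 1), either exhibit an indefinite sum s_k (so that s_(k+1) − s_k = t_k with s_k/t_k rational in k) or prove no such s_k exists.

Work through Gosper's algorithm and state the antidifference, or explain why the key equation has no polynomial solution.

not Gosper-summable; s_k does not exist

Compute t_(k+1)/t_k: get 2*(k + 1)/(k + 2).
Factor: A=2*k + 2; B=k + 2; C=1.
Solve (2*k + 2)·f(k+1) − (k + 1)·f(k) = 1.
From deg A=1, deg B=1, deg C=0: d=-1.
Negative degree bound (-1): no f exists, t_k not Gosper-summable.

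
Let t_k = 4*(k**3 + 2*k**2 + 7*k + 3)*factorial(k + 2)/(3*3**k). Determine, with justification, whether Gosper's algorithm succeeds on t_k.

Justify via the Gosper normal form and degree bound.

Yes. s_k = 4*k**2*factorial(k + 2)/3**k.

Compute t_(k+1)/t_k: get (k**4 + 8*k**3 + 29*k**2 + 55*k + 39)/(3*(k**3 + 2*k**2 + 7*k + 3)).
So A=k/3 + 1 and B=1, with C=k**3 + 2*k**2 + 7*k + 3.
Need (k/3 + 1)·f(k+1) − (1)·f(k) = k**3 + 2*k**2 + 7*k + 3.
deg f ≤ 2 (via 1,0,3).
Match coefficients ⇒ f(k) = 3*k**2.
Then R = B(k−1)f/C = 3*k**2/(k**3 + 2*k**2 + 7*k + 3), so s_k = R(k)·t_k = 4*k**2*factorial(k + 2)/3**k.
Verify: 4*(k**3 + 2*k**2 + 7*k + 3)*factorial(k + 2)/(3*3**k) matches t_k.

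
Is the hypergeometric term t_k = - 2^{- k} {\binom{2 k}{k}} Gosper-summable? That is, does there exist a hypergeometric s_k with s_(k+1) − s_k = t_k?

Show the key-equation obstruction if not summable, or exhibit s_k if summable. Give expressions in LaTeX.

t_(k+1)/t_k = (2*k + 1)/(k + 1).
Factor: A=2*k + 1; B=k + 1; C=1.
Need (2*k + 1)·f(k+1) − (k)·f(k) = 1.
d = -1 from the (1,1,0) case.
Negative degree bound (-1): no f exists, t_k not Gosper-summable.

No. Not Gosper-summable.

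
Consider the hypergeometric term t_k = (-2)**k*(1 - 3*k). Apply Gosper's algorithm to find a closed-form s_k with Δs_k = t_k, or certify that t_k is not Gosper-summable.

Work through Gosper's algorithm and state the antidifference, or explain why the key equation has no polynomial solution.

s_k = (-2)**k*(k - 1)

Step 1: r(k) = 2*(-3*k - 2)/(3*k - 1).
Take A(k)=-2, B(k)=1, C(k)=k - 1/3.
f must satisfy (-2)·f(k+1) − (1)·f(k) = k - 1/3.
From deg A=0, deg B=0, deg C=1: d=1.
A polynomial solution: f(k) = -(k - 1)/3.
Certificate R = B(k−1)f/C = -(k - 1)/(3*k - 1) gives s_k = (-2)**k*(k - 1).
Check: Δs_k = (-2)**k*(1 - 3*k). ✓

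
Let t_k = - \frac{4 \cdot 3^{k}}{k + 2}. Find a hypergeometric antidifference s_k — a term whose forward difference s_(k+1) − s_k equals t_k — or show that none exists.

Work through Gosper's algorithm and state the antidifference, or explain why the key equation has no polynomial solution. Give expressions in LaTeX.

not Gosper-summable; s_k does not exist

Step 1: r(k) = 3*(k + 2)/(k + 3).
Gosper form: A/B · C(k+1)/C(k) with A=3*k + 6, B=k + 3, C=1.
Key eq: (3*k + 6)·f(k+1) = (k + 2)·f(k) + (1).
From deg A=1, deg B=1, deg C=0: d=-1.
Negative degree bound (-1): no f exists, t_k not Gosper-summable.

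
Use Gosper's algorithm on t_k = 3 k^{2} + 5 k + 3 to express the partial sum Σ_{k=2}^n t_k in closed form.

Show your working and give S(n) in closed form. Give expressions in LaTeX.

S(n) = n^{3} + 4 n^{2} + 6 n - 11

Ratio r(k) = (3*k**2 + 11*k + 11)/(3*k**2 + 5*k + 3).
So A=1 and B=1, with C=k**2 + 5*k/3 + 1.
Set up (1)·f(k+1) − (1)·f(k) − (k**2 + 5*k/3 + 1) = 0.
From deg A=0, deg B=0, deg C=2: d=3.
Solve for f: f(k) = k*(k**2 + k + 1)/3 (degree 3 ≤ 3).
Certificate R = B(k−1)f/C = k*(k**2 + k + 1)/(3*k**2 + 5*k + 3) gives s_k = k*(k**2 + k + 1).
Δs = 3*k**2 + 5*k + 3, as required.
s_(n+1) = n**3 + 4*n**2 + 6*n + 3 and s_(2) = 14, so S(n) = n**3 + 4*n**2 + 6*n - 11.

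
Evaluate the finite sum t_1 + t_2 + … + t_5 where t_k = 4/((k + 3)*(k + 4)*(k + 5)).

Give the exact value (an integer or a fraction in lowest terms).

Σ = 7/90

r(k) = (k + 3)/(k + 6) after simplifying.
Take A(k)=k + 3, B(k)=k + 6, C(k)=1.
Key eq: (k + 3)·f(k+1) = (k + 5)·f(k) + (1).
Degrees (1,1,0) ⇒ d ≤ 2.
Coefficient equations give f(k) = k*(k + 7)/24.
R(k) = B(k−1)·f(k)/C(k) = k*(k + 5)*(k + 7)/24; s_k = R·t_k = k*(k + 7)/(6*(k + 3)*(k + 4)).
Δs = 4/(k**3 + 12*k**2 + 47*k + 60), as required.
Telescoping: Σ = s_(6) − s_(1) = 13/90 − (1/15) = 7/90.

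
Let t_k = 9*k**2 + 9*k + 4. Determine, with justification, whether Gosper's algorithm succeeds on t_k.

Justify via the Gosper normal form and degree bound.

Yes. s_k = 3*k**3 + k.

Ratio r(k) = (9*k**2 + 27*k + 22)/(9*k**2 + 9*k + 4).
So A=1 and B=1, with C=k**2 + k + 4/9.
f must satisfy (1)·f(k+1) − (1)·f(k) = k**2 + k + 4/9.
From deg A=0, deg B=0, deg C=2: d=3.
Match coefficients ⇒ f(k) = k*(3*k**2 + 1)/9.
Then R = B(k−1)f/C = k*(3*k**2 + 1)/(9*k**2 + 9*k + 4), so s_k = R(k)·t_k = 3*k**3 + k.
s_(k+1) − s_k = 9*k**2 + 9*k + 4 = t_k.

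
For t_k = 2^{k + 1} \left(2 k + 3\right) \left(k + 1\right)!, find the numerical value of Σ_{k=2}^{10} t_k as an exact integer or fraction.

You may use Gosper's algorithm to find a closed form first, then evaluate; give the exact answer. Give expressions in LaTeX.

t_(k+1)/t_k = 2*(k + 2)*(2*k + 5)/(2*k + 3).
So A=2*k + 4 and B=1, with C=k + 3/2.
Key eq: (2*k + 4)·f(k+1) = (1)·f(k) + (k + 3/2).
From deg A=1, deg B=0, deg C=1: d=0.
Match coefficients ⇒ f(k) = 1/2.
R(k) = B(k−1)·f(k)/C(k) = 1/(2*k + 3); s_k = R·t_k = 2**(k + 1)*factorial(k + 1).
Check: Δs_k = 2**(k + 1)*(2*k + 3)*factorial(k + 1). ✓
Telescoping: Σ = s_(11) − s_(2) = 1961990553600 − (48) = 1961990553552.

Σ = 1961990553552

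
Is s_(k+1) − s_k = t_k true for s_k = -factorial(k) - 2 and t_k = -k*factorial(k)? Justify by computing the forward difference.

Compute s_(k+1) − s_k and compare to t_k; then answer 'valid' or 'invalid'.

Valid: the claim telescopes to t_k.

s_(k+1) = -k*factorial(k) - factorial(k) - 2
s_(k+1) − s_k = -k*factorial(k)
(s_(k+1) − s_k) − t_k = 0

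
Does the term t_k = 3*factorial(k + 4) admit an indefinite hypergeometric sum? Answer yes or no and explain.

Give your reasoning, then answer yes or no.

No — t_k has no hypergeometric antidifference.

Step 1: r(k) = k + 5.
So A=k + 5 and B=1, with C=1.
f must satisfy (k + 5)·f(k+1) − (1)·f(k) = 1.
deg f ≤ -1 (via 1,0,0).
Bound -1 < 0, so the key equation has no polynomial solution.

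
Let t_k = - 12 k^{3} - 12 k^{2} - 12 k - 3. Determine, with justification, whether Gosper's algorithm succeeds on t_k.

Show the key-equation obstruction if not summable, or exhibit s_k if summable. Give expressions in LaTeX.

Yes. s_k = k \left(- 3 k^{3} + 2 k^{2} - 3 k + 1\right).

The ratio is (4*k**3 + 16*k**2 + 24*k + 13)/(4*k**3 + 4*k**2 + 4*k + 1).
So A=1 and B=1, with C=k**3 + k**2 + k + 1/4.
f must satisfy (1)·f(k+1) − (1)·f(k) = k**3 + k**2 + k + 1/4.
From deg A=0, deg B=0, deg C=3: d=4.
A polynomial solution: f(k) = k*(3*k**3 - 2*k**2 + 3*k - 1)/12.
Then R = B(k−1)f/C = k*(3*k**3 - 2*k**2 + 3*k - 1)/(3*(4*k**3 + 4*k**2 + 4*k + 1)), so s_k = R(k)·t_k = k*(-3*k**3 + 2*k**2 - 3*k + 1).
Check: Δs_k = -12*k**3 - 12*k**2 - 12*k - 3. ✓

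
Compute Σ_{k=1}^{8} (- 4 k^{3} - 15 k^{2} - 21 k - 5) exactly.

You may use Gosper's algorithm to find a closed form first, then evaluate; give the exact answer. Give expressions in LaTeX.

Compute t_(k+1)/t_k: get (4*k**3 + 27*k**2 + 63*k + 45)/(4*k**3 + 15*k**2 + 21*k + 5).
Gosper form: A/B · C(k+1)/C(k) with A=1, B=1, C=k**3 + 15*k**2/4 + 21*k/4 + 5/4.
Set up (1)·f(k+1) − (1)·f(k) − (k**3 + 15*k**2/4 + 21*k/4 + 5/4) = 0.
From deg A=0, deg B=0, deg C=3: d=4.
Solve for f: f(k) = k*(k**3 + 3*k**2 + 4*k - 3)/4 (degree 4 ≤ 4).
R(k) = B(k−1)·f(k)/C(k) = k*(k**3 + 3*k**2 + 4*k - 3)/(4*k**3 + 15*k**2 + 21*k + 5); s_k = R·t_k = k*(-k**3 - 3*k**2 - 4*k + 3).
Δs = -4*k**3 - 15*k**2 - 21*k - 5, as required.
Evaluate s at k=9 and k=1: -9045 and -5; difference -9040.

Σ = -9040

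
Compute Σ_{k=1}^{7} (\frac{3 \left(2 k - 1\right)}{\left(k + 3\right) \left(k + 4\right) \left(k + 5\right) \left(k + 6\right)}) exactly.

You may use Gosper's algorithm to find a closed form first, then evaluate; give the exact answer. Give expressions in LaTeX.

Σ = 7/264

t_(k+1)/t_k = (k + 3)*(2*k + 1)/((k + 7)*(2*k - 1)).
So A=k + 3 and B=k + 7, with C=k - 1/2.
Key eq: (k + 3)·f(k+1) = (k + 6)·f(k) + (k - 1/2).
d = 3 from the (1,1,1) case.
Solving with deg f ≤ 3: f(k) = k*(k**2 + 12*k - 43)/180.
Get s_k = R·t_k = k*(k**2 + 12*k - 43)/(30*(k + 3)*(k + 4)*(k + 5)) with R(k) = B(k−1)f(k)/C(k) = k*(k + 6)*(k**2 + 12*k - 43)/(90*(2*k - 1)).
Δs = 3*(2*k - 1)/(k**4 + 18*k**3 + 119*k**2 + 342*k + 360), as required.
Sum = s_(8) − s_(1); s_(8) = 1/55, s_(1) = -1/120 ⇒ 7/264.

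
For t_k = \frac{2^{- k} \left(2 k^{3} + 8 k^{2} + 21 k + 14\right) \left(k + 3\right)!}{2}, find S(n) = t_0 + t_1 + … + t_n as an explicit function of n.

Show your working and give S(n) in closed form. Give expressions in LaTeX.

Compute t_(k+1)/t_k: get (2*k**4 + 22*k**3 + 99*k**2 + 217*k + 180)/(2*(2*k**3 + 8*k**2 + 21*k + 14)).
So A=k/2 + 2 and B=1, with C=k**3 + 4*k**2 + 21*k/2 + 7.
Key eq: (k/2 + 2)·f(k+1) = (1)·f(k) + (k**3 + 4*k**2 + 21*k/2 + 7).
deg f ≤ 2 (via 1,0,3).
Match coefficients ⇒ f(k) = 2*k**2 + 3.
So s_k = (B(k−1)f/C)·t_k = (2*(2*k**2 + 3)/(2*k**3 + 8*k**2 + 21*k + 14))·t_k = (2*k**2 + 3)*factorial(k + 3)/2**k.
Verify: (2*k**3 + 8*k**2 + 21*k + 14)*factorial(k + 3)/(2*2**k) matches t_k.
Evaluate: s_(n+1) = 2**(-n - 1)*(2*n**2 + 4*n + 5)*factorial(n + 4); subtract s_(0) = 18 ⇒ S(n) = -18 + n**2*factorial(n + 4)/2**n + 2*n*factorial(n + 4)/2**n + 5*factorial(n + 4)/(2*2**n).

S(n) = -18 + 2^{- n} n^{2} \left(n + 4\right)! + 2 \cdot 2^{- n} n \left(n + 4\right)! + \frac{5 \cdot 2^{- n} \left(n + 4\right)!}{2}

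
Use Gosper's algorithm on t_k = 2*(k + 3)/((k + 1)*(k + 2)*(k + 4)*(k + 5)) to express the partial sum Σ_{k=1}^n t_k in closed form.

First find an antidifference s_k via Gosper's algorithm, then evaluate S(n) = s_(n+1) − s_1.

S(n) = n*(n + 7)/(10*(n**2 + 7*n + 10))

Compute t_(k+1)/t_k: get (k + 1)*(k + 4)**2/((k + 3)**2*(k + 6)).
Factor: A=k + 1; B=k + 6; C=k**2 + 6*k + 9.
f must satisfy (k + 1)·f(k+1) − (k + 5)·f(k) = k**2 + 6*k + 9.
From deg A=1, deg B=1, deg C=2: d=4.
A polynomial solution: f(k) = k*(k + 2)*(k + 3)*(k + 5)/8.
Then R = B(k−1)f/C = k*(k + 2)*(k + 5)**2/(8*(k + 3)), so s_k = R(k)·t_k = k*(k + 5)/(4*(k**2 + 5*k + 4)).
Verify: 2*(k + 3)/(k**4 + 12*k**3 + 49*k**2 + 78*k + 40) matches t_k.
Evaluate: s_(n+1) = (n**2 + 7*n + 6)/(4*(n**2 + 7*n + 10)); subtract s_(1) = 3/20 ⇒ S(n) = n*(n + 7)/(10*(n**2 + 7*n + 10)).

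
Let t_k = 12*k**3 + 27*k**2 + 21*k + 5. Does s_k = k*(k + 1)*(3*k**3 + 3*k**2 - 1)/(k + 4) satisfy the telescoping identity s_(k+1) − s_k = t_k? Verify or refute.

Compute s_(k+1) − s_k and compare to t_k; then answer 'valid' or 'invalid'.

s_(k+1) = (k + 1)*(k + 2)*(3*(k + 1)**3 + 3*(k + 1)**2 - 1)/(k + 5)
s_(k+1) − s_k = (12*k**5 + 108*k**4 + 288*k**3 + 347*k**2 + 195*k + 40)/(k**2 + 9*k + 20)
(s_(k+1) − s_k) − t_k = 3*(-9*k**4 - 72*k**3 - 129*k**2 - 90*k - 20)/(k**2 + 9*k + 20)

Invalid: residual 3*(-9*k**4 - 72*k**3 - 129*k**2 - 90*k - 20)/(k**2 + 9*k + 20) ≠ 0.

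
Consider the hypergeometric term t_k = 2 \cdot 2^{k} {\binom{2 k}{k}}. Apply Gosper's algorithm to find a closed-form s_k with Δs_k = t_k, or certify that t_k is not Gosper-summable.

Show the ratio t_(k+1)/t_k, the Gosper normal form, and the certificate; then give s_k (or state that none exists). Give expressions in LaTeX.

r(k) = 4*(2*k + 1)/(k + 1) after simplifying.
Normal form (A,B,C) = (8*k + 4, k + 1, 1).
Solve (8*k + 4)·f(k+1) − (k)·f(k) = 1.
From deg A=1, deg B=1, deg C=0: d=-1.
Bound -1 < 0, so the key equation has no polynomial solution.

none — t_k is not Gosper-summable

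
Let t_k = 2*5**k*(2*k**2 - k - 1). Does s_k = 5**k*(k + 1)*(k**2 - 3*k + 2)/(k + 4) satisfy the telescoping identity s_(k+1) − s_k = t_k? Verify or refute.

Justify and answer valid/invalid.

s_(k+1) = 5**(k + 1)*k*(k**2 + k - 2)/(k + 5)
s_(k+1) − s_k = 5**k*(4*k**4 + 22*k**3 + 21*k**2 - 37*k - 10)/(k**2 + 9*k + 20)
(s_(k+1) − s_k) − t_k = 5**k*(-12*k**3 - 39*k**2 + 21*k + 30)/(k**2 + 9*k + 20)

Invalid: residual 5**k*(-12*k**3 - 39*k**2 + 21*k + 30)/(k**2 + 9*k + 20) ≠ 0.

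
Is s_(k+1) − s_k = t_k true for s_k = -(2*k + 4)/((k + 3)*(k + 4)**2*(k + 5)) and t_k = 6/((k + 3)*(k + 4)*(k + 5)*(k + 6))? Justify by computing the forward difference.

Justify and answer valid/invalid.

s_(k+1) = 2*(-k - 3)/((k + 4)*(k + 5)**2*(k + 6))
s_(k+1) − s_k = 2*(3*k**2 + 19*k + 24)/(k**6 + 27*k**5 + 301*k**4 + 1773*k**3 + 5818*k**2 + 10080*k + 7200)
(s_(k+1) − s_k) − t_k = 8*(-2*k - 9)/(k**6 + 27*k**5 + 301*k**4 + 1773*k**3 + 5818*k**2 + 10080*k + 7200)

Invalid: residual 8*(-2*k - 9)/(k**6 + 27*k**5 + 301*k**4 + 1773*k**3 + 5818*k**2 + 10080*k + 7200) ≠ 0.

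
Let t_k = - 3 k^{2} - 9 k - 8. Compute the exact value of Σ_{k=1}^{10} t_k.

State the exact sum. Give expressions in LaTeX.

The ratio is (3*k**2 + 15*k + 20)/(3*k**2 + 9*k + 8).
Take A(k)=1, B(k)=1, C(k)=k**2 + 3*k + 8/3.
Set up (1)·f(k+1) − (1)·f(k) − (k**2 + 3*k + 8/3) = 0.
From deg A=0, deg B=0, deg C=2: d=3.
Solving with deg f ≤ 3: f(k) = k*(k**2 + 3*k + 4)/3.
So s_k = (B(k−1)f/C)·t_k = (k*(k**2 + 3*k + 4)/(3*k**2 + 9*k + 8))·t_k = k*(-k**2 - 3*k - 4).
Verify: -3*k**2 - 9*k - 8 matches t_k.
Evaluate s at k=11 and k=1: -1738 and -8; difference -1730.

Σ = -1730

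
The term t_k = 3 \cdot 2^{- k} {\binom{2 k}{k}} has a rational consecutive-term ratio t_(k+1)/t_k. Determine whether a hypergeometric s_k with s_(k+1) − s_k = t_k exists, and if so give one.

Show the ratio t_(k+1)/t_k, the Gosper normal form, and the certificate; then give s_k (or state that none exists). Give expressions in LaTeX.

Ratio r(k) = (2*k + 1)/(k + 1).
Factor: A=2*k + 1; B=k + 1; C=1.
Set up (2*k + 1)·f(k+1) − (k)·f(k) − (1) = 0.
From deg A=1, deg B=1, deg C=0: d=-1.
deg f ≤ -1 is impossible — no certificate.

none (Gosper's algorithm certifies no s_k)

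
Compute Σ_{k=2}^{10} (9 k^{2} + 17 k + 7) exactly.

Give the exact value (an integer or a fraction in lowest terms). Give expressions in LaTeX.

Ratio r(k) = (9*k**2 + 35*k + 33)/(9*k**2 + 17*k + 7).
Factor: A=1; B=1; C=k**2 + 17*k/9 + 7/9.
Solve (1)·f(k+1) − (1)·f(k) = k**2 + 17*k/9 + 7/9.
d = 3 from the (0,0,2) case.
A polynomial solution: f(k) = k**2*(3*k + 4)/9.
Certificate R = B(k−1)f/C = k**2*(3*k + 4)/(9*k**2 + 17*k + 7) gives s_k = k**2*(3*k + 4).
s_(k+1) − s_k = 9*k**2 + 17*k + 7 = t_k.
Telescoping: Σ = s_(11) − s_(2) = 4477 − (40) = 4437.

Σ = 4437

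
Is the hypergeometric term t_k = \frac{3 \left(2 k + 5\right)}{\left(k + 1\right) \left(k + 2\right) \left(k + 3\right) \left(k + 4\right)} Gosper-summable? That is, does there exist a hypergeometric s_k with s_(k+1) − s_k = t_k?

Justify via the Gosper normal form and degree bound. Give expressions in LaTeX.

Yes. s_k = \frac{k \left(k + 4\right)}{k^{2} + 4 k + 3}.

Compute t_(k+1)/t_k: get (k + 1)*(2*k + 7)/((k + 5)*(2*k + 5)).
So A=k + 1 and B=k + 5, with C=k + 5/2.
f must satisfy (k + 1)·f(k+1) − (k + 4)·f(k) = k + 5/2.
Degrees (1,1,1) ⇒ d ≤ 3.
Solving with deg f ≤ 3: f(k) = k*(k + 2)*(k + 4)/6.
Get s_k = R·t_k = k*(k + 4)/(k**2 + 4*k + 3) with R(k) = B(k−1)f(k)/C(k) = k*(k + 2)*(k + 4)**2/(3*(2*k + 5)).
s_(k+1) − s_k = 3*(2*k + 5)/(k**4 + 10*k**3 + 35*k**2 + 50*k + 24) = t_k.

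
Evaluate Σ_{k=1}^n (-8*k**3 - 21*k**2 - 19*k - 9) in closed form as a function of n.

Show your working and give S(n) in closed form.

r(k) = (8*k**3 + 45*k**2 + 85*k + 57)/(8*k**3 + 21*k**2 + 19*k + 9) after simplifying.
Take A(k)=1, B(k)=1, C(k)=k**3 + 21*k**2/8 + 19*k/8 + 9/8.
f must satisfy (1)·f(k+1) − (1)·f(k) = k**3 + 21*k**2/8 + 19*k/8 + 9/8.
deg f ≤ 4 (via 0,0,3).
Match coefficients ⇒ f(k) = k*(2*k**3 + 3*k**2 + k + 3)/8.
Get s_k = R·t_k = k*(-2*k**3 - 3*k**2 - k - 3) with R(k) = B(k−1)f(k)/C(k) = k*(2*k**3 + 3*k**2 + k + 3)/(8*k**3 + 21*k**2 + 19*k + 9).
Check: Δs_k = -8*k**3 - 21*k**2 - 19*k - 9. ✓
Telescope: S(n) = s_(n+1) − s_(1) = -2*n**4 - 11*n**3 - 22*n**2 - 22*n - 9 − (-9) = n*(-2*n**3 - 11*n**2 - 22*n - 22).

S(n) = n*(-2*n**3 - 11*n**2 - 22*n - 22)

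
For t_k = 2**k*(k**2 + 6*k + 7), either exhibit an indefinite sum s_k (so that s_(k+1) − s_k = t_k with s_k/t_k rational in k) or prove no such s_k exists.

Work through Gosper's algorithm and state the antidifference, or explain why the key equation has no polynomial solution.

s_k = 2**k*(k**2 + 2*k + 1)

The ratio is 2*(k**2 + 8*k + 14)/(k**2 + 6*k + 7).
Take A(k)=2, B(k)=1, C(k)=k**2 + 6*k + 7.
Set up (2)·f(k+1) − (1)·f(k) − (k**2 + 6*k + 7) = 0.
Degrees (0,0,2) ⇒ d ≤ 2.
A polynomial solution: f(k) = (k + 1)**2.
So s_k = (B(k−1)f/C)·t_k = ((k + 1)**2/(k**2 + 6*k + 7))·t_k = 2**k*(k**2 + 2*k + 1).
Δs = 2**k*(k**2 + 6*k + 7), as required.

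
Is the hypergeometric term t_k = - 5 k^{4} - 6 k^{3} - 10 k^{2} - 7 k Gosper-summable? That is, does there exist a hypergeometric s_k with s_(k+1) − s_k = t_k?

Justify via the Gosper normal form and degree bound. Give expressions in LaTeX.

The ratio is (5*k**4 + 26*k**3 + 58*k**2 + 65*k + 28)/(k*(5*k**3 + 6*k**2 + 10*k + 7)).
Gosper form: A/B · C(k+1)/C(k) with A=1, B=1, C=k**4 + 6*k**3/5 + 2*k**2 + 7*k/5.
f must satisfy (1)·f(k+1) − (1)·f(k) = k**4 + 6*k**3/5 + 2*k**2 + 7*k/5.
d = 5 from the (0,0,4) case.
A polynomial solution: f(k) = k*(k - 1)*(k**3 + 2*k + 2)/5.
So s_k = (B(k−1)f/C)·t_k = ((k - 1)*(k**3 + 2*k + 2)/(5*k**3 + 6*k**2 + 10*k + 7))·t_k = k*(-k**4 + k**3 - 2*k**2 + 2).
Check: Δs_k = k*(-5*k**3 - 6*k**2 - 10*k - 7). ✓

Yes. s_k = k \left(- k^{4} + k^{3} - 2 k^{2} + 2\right).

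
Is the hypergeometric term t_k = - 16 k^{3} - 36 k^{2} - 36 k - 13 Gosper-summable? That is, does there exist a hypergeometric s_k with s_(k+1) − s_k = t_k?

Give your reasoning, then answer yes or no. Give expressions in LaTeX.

Compute t_(k+1)/t_k: get (16*k**3 + 84*k**2 + 156*k + 101)/(16*k**3 + 36*k**2 + 36*k + 13).
A = 1, B = 1, C = k**3 + 9*k**2/4 + 9*k/4 + 13/16.
Solve (1)·f(k+1) − (1)·f(k) = k**3 + 9*k**2/4 + 9*k/4 + 13/16.
Bound: deg f ≤ 4.
Solve for f: f(k) = k*(4*k**3 + 4*k**2 + 4*k + 1)/16 (degree 4 ≤ 4).
R(k) = B(k−1)·f(k)/C(k) = k*(4*k**3 + 4*k**2 + 4*k + 1)/(16*k**3 + 36*k**2 + 36*k + 13); s_k = R·t_k = k*(-4*k**3 - 4*k**2 - 4*k - 1).
s_(k+1) − s_k = -16*k**3 - 36*k**2 - 36*k - 13 = t_k.

Yes. s_k = k \left(- 4 k^{3} - 4 k^{2} - 4 k - 1\right).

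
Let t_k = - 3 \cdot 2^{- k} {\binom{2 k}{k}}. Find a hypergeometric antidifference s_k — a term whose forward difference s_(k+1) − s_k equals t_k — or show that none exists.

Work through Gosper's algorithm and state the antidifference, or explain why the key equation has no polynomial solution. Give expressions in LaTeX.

no hypergeometric antidifference exists

Compute t_(k+1)/t_k: get (2*k + 1)/(k + 1).
A = 2*k + 1, B = k + 1, C = 1.
Set up (2*k + 1)·f(k+1) − (k)·f(k) − (1) = 0.
d = -1 from the (1,1,0) case.
deg f ≤ -1 is impossible — no certificate.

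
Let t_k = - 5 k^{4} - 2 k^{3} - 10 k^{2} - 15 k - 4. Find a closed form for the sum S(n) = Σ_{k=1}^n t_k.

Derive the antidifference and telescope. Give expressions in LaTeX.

r(k) = (5*k**4 + 22*k**3 + 46*k**2 + 61*k + 36)/(5*k**4 + 2*k**3 + 10*k**2 + 15*k + 4) after simplifying.
So A=1 and B=1, with C=k**4 + 2*k**3/5 + 2*k**2 + 3*k + 4/5.
Need (1)·f(k+1) − (1)·f(k) = k**4 + 2*k**3/5 + 2*k**2 + 3*k + 4/5.
Bound: deg f ≤ 5.
Match coefficients ⇒ f(k) = k*(k**4 - 2*k**3 + 4*k**2 + 3*k - 2)/5.
R(k) = B(k−1)·f(k)/C(k) = k*(k**4 - 2*k**3 + 4*k**2 + 3*k - 2)/(5*k**4 + 2*k**3 + 10*k**2 + 15*k + 4); s_k = R·t_k = k*(-k**4 + 2*k**3 - 4*k**2 - 3*k + 2).
s_(k+1) − s_k = -5*k**4 - 2*k**3 - 10*k**2 - 15*k - 4 = t_k.
s_(n+1) = -n**5 - 3*n**4 - 6*n**3 - 13*n**2 - 13*n - 4 and s_(1) = -4, so S(n) = n*(-n**4 - 3*n**3 - 6*n**2 - 13*n - 13).

S(n) = n \left(- n^{4} - 3 n^{3} - 6 n^{2} - 13 n - 13\right)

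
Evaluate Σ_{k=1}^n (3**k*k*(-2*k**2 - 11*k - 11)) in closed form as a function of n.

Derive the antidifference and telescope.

Step 1: r(k) = 3*(2*k**3 + 17*k**2 + 39*k + 24)/(k*(2*k**2 + 11*k + 11)).
A = 3, B = 1, C = k**3 + 11*k**2/2 + 11*k/2.
Solve (3)·f(k+1) − (1)·f(k) = k**3 + 11*k**2/2 + 11*k/2.
deg f ≤ 3 (via 0,0,3).
Solve for f: f(k) = k*(k - 1)*(k + 2)/2 (degree 3 ≤ 3).
R(k) = B(k−1)·f(k)/C(k) = (k - 1)*(k + 2)/(2*k**2 + 11*k + 11); s_k = R·t_k = 3**k*k*(-k**2 - k + 2).
Δs = 3**k*k*(-2*k**2 - 11*k - 11), as required.
Telescope: S(n) = s_(n+1) − s_(1) = 3**(n + 1)*n*(-n**2 - 4*n - 3) − (0) = 3**(n + 1)*n*(-n**2 - 4*n - 3).

S(n) = 3**(n + 1)*n*(-n**2 - 4*n - 3)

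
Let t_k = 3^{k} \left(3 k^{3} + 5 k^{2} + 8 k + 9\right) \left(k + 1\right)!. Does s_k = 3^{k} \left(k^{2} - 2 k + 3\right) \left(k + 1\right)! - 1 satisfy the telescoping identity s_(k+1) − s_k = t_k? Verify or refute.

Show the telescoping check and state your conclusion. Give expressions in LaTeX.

valid; difference matches t_k

s_(k+1) = 3**(k + 1)*(-2*k + (k + 1)**2 + 1)*factorial(k + 2) - 1
s_(k+1) − s_k = 3**k*(3*k**3 + 5*k**2 + 8*k + 9)*factorial(k + 1)
(s_(k+1) − s_k) − t_k = 0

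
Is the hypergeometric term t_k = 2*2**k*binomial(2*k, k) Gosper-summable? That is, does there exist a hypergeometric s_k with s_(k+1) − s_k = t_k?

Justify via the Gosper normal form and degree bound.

Compute t_(k+1)/t_k: get 4*(2*k + 1)/(k + 1).
So A=8*k + 4 and B=k + 1, with C=1.
Need (8*k + 4)·f(k+1) − (k)·f(k) = 1.
deg f ≤ -1 (via 1,1,0).
Negative degree bound (-1): no f exists, t_k not Gosper-summable.

No — t_k has no hypergeometric antidifference.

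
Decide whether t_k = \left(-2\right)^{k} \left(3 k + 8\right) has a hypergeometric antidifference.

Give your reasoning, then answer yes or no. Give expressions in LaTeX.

Yes. s_k = \left(-2\right)^{k} \left(- k - 2\right).

Compute t_(k+1)/t_k: get 2*(-3*k - 11)/(3*k + 8).
Normal form (A,B,C) = (-2, 1, k + 8/3).
Key eq: (-2)·f(k+1) = (1)·f(k) + (k + 8/3).
deg f ≤ 1 (via 0,0,1).
A polynomial solution: f(k) = -(k + 2)/3.
Certificate R = B(k−1)f/C = -(k + 2)/(3*k + 8) gives s_k = (-2)**k*(-k - 2).
s_(k+1) − s_k = (-2)**k*(3*k + 8) = t_k.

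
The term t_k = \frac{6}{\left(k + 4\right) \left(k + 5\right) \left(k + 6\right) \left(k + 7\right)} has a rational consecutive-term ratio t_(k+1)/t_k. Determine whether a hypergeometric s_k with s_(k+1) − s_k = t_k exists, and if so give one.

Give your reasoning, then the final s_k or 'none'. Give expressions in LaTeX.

Compute t_(k+1)/t_k: get (k + 4)/(k + 8).
Normal form (A,B,C) = (k + 4, k + 8, 1).
Solve (k + 4)·f(k+1) − (k + 7)·f(k) = 1.
deg f ≤ 3 (via 1,1,0).
Solve for f: f(k) = k*(k**2 + 15*k + 74)/360 (degree 3 ≤ 3).
Then R = B(k−1)f/C = k*(k + 7)*(k**2 + 15*k + 74)/360, so s_k = R(k)·t_k = k*(k**2 + 15*k + 74)/(60*(k + 4)*(k + 5)*(k + 6)).
s_(k+1) − s_k = 6/(k**4 + 22*k**3 + 179*k**2 + 638*k + 840) = t_k.

s_k = \frac{k \left(k^{2} + 15 k + 74\right)}{60 \left(k + 4\right) \left(k + 5\right) \left(k + 6\right)}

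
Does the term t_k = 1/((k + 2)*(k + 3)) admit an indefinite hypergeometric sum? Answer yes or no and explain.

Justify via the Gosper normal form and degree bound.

Step 1: r(k) = (k + 2)/(k + 4).
Normal form (A,B,C) = (k + 2, k + 4, 1).
Key eq: (k + 2)·f(k+1) = (k + 3)·f(k) + (1).
From deg A=1, deg B=1, deg C=0: d=1.
A polynomial solution: f(k) = k/2.
Certificate R = B(k−1)f/C = k*(k + 3)/2 gives s_k = k/(2*(k + 2)).
Δs = 1/(k**2 + 5*k + 6), as required.

Yes. s_k = k/(2*(k + 2)).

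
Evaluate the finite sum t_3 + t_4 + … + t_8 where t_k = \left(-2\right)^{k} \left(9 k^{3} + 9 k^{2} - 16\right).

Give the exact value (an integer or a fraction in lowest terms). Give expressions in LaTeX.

Σ = 983712

t_(k+1)/t_k = 2*(-9*(k + 1)**3 - 9*(k + 1)**2 + 16)/(9*k**3 + 9*k**2 - 16).
Factor: A=-2; B=1; C=k**3 + k**2 - 16/9.
Set up (-2)·f(k+1) − (1)·f(k) − (k**3 + k**2 - 16/9) = 0.
From deg A=0, deg B=0, deg C=3: d=3.
Solving with deg f ≤ 3: f(k) = -(3*k**3 - 3*k**2 - 2*k - 4)/9.
R(k) = B(k−1)·f(k)/C(k) = -(3*k**3 - 3*k**2 - 2*k - 4)/(9*k**3 + 9*k**2 - 16); s_k = R·t_k = (-2)**k*(-3*k**3 + 3*k**2 + 2*k + 4).
s_(k+1) − s_k = (-2)**k*(9*k**3 + 9*k**2 - 16) = t_k.
Telescoping: Σ = s_(9) − s_(3) = 984064 − (352) = 983712.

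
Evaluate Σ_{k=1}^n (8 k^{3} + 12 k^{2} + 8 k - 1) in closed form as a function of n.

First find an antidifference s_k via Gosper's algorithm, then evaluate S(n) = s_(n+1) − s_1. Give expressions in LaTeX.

S(n) = n \left(2 n^{3} + 8 n^{2} + 12 n + 5\right)

t_(k+1)/t_k = (8*k**3 + 36*k**2 + 56*k + 27)/(8*k**3 + 12*k**2 + 8*k - 1).
Take A(k)=1, B(k)=1, C(k)=k**3 + 3*k**2/2 + k - 1/8.
Key eq: (1)·f(k+1) = (1)·f(k) + (k**3 + 3*k**2/2 + k - 1/8).
Bound: deg f ≤ 4.
Solve for f: f(k) = k*(2*k**3 - 3)/8 (degree 4 ≤ 4).
Then R = B(k−1)f/C = k*(2*k**3 - 3)/(8*k**3 + 12*k**2 + 8*k - 1), so s_k = R(k)·t_k = k*(2*k**3 - 3).
s_(k+1) − s_k = 8*k**3 + 12*k**2 + 8*k - 1 = t_k.
Telescope: S(n) = s_(n+1) − s_(1) = 2*n**4 + 8*n**3 + 12*n**2 + 5*n - 1 − (-1) = n*(2*n**3 + 8*n**2 + 12*n + 5).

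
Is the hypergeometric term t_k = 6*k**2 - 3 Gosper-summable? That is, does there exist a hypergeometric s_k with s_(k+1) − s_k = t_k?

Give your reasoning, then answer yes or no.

Yes. s_k = k*(2*k**2 - 3*k - 2).

Ratio r(k) = (2*(k + 1)**2 - 1)/(2*k**2 - 1).
Gosper form: A/B · C(k+1)/C(k) with A=1, B=1, C=k**2 - 1/2.
Key eq: (1)·f(k+1) = (1)·f(k) + (k**2 - 1/2).
Degrees (0,0,2) ⇒ d ≤ 3.
Solving with deg f ≤ 3: f(k) = k*(k - 2)*(2*k + 1)/6.
Certificate R = B(k−1)f/C = k*(k - 2)*(2*k + 1)/(3*(2*k**2 - 1)) gives s_k = k*(2*k**2 - 3*k - 2).
Check: Δs_k = 6*k**2 - 3. ✓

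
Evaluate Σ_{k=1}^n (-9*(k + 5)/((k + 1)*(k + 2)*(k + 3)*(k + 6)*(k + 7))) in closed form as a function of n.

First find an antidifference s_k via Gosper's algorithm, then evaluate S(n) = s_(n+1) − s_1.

The ratio is (k + 1)*(k + 6)**2/((k + 4)*(k + 5)*(k + 8)).
Normal form (A,B,C) = (k + 1, k + 8, k**3 + 14*k**2 + 65*k + 100).
f must satisfy (k + 1)·f(k+1) − (k + 7)·f(k) = k**3 + 14*k**2 + 65*k + 100.
Degrees (1,1,3) ⇒ d ≤ 6.
Solving with deg f ≤ 6: f(k) = k*(k + 3)*(k + 4)**2*(k + 5)**2/36.
So s_k = (B(k−1)f/C)·t_k = (k*(k + 3)*(k + 4)*(k + 7)/36)·t_k = k*(-k**2 - 9*k - 20)/(4*(k**3 + 9*k**2 + 20*k + 12)).
Verify: 9*(-k - 5)/(k**5 + 19*k**4 + 131*k**3 + 401*k**2 + 540*k + 252) matches t_k.
Evaluate: s_(n+1) = (-n**3 - 12*n**2 - 41*n - 30)/(4*(n**3 + 12*n**2 + 41*n + 42)); subtract s_(1) = -5/28 ⇒ S(n) = n*(-n**2 - 12*n - 41)/(14*(n**3 + 12*n**2 + 41*n + 42)).

S(n) = n*(-n**2 - 12*n - 41)/(14*(n**3 + 12*n**2 + 41*n + 42))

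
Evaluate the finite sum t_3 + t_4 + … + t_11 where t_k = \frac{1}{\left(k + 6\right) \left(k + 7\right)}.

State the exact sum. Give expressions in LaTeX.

Σ = 1/18

Step 1: r(k) = (k + 6)/(k + 8).
A = k + 6, B = k + 8, C = 1.
Solve (k + 6)·f(k+1) − (k + 7)·f(k) = 1.
From deg A=1, deg B=1, deg C=0: d=1.
A polynomial solution: f(k) = k/6.
So s_k = (B(k−1)f/C)·t_k = (k*(k + 7)/6)·t_k = k/(6*(k + 6)).
Check: Δs_k = 1/(k**2 + 13*k + 42). ✓
Sum = s_(12) − s_(3); s_(12) = 1/9, s_(3) = 1/18 ⇒ 1/18.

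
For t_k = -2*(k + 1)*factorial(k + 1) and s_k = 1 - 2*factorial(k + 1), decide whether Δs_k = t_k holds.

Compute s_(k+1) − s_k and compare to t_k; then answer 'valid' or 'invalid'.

s_(k+1) = 1 - 2*factorial(k + 2)
s_(k+1) − s_k = -2*(k + 1)*factorial(k + 1)
(s_(k+1) − s_k) − t_k = 0

valid; difference matches t_k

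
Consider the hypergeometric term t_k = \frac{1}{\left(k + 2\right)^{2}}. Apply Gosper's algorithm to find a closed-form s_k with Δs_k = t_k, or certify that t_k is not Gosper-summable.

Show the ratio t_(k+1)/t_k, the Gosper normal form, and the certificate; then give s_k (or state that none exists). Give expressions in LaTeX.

none (Gosper's algorithm certifies no s_k)

Ratio r(k) = (k + 2)**2/(k + 3)**2.
Normal form (A,B,C) = (k**2 + 4*k + 4, k**2 + 6*k + 9, 1).
Set up (k**2 + 4*k + 4)·f(k+1) − (k**2 + 4*k + 4)·f(k) − (1) = 0.
Degrees (2,2,0) ⇒ d ≤ 0.
f = c0 ⇒ A·f(k+1) − B(k−1)·f(k) − C = -1. The system {-1 = 0} is inconsistent; no antidifference.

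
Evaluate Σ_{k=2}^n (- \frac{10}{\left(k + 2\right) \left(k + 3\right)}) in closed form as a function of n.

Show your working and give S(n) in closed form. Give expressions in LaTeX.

Ratio r(k) = (k + 2)/(k + 4).
So A=k + 2 and B=k + 4, with C=1.
Need (k + 2)·f(k+1) − (k + 3)·f(k) = 1.
Degrees (1,1,0) ⇒ d ≤ 1.
Coefficient equations give f(k) = k/2.
Then R = B(k−1)f/C = k*(k + 3)/2, so s_k = R(k)·t_k = -5*k/(k + 2).
s_(k+1) − s_k = -10/(k**2 + 5*k + 6) = t_k.
Evaluate: s_(n+1) = 5*(-n - 1)/(n + 3); subtract s_(2) = -5/2 ⇒ S(n) = 5*(1 - n)/(2*(n + 3)).

S(n) = \frac{5 \left(1 - n\right)}{2 \left(n + 3\right)}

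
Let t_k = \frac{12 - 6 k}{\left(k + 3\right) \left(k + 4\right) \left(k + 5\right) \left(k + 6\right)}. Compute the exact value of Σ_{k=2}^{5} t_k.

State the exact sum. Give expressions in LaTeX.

Σ = -23/3465

The ratio is (k - 1)*(k + 3)/((k - 2)*(k + 7)).
Gosper form: A/B · C(k+1)/C(k) with A=k + 3, B=k + 7, C=k - 2.
f must satisfy (k + 3)·f(k+1) − (k + 6)·f(k) = k - 2.
d = 3 from the (1,1,1) case.
Coefficient equations give f(k) = -k*(k**2 + 12*k + 227)/360.
R(k) = B(k−1)·f(k)/C(k) = -k*(k + 6)*(k**2 + 12*k + 227)/(360*(k - 2)); s_k = R·t_k = k*(k**2 + 12*k + 227)/(60*(k + 3)*(k + 4)*(k + 5)).
Check: Δs_k = 6*(2 - k)/(k**4 + 18*k**3 + 119*k**2 + 342*k + 360). ✓
Telescoping: Σ = s_(6) − s_(2) = 67/1980 − (17/420) = -23/3465.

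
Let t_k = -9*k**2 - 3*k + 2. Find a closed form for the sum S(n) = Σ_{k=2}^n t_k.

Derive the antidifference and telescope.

t_(k+1)/t_k = (3*k + 5)/(3*k - 1).
Factor: A=1; B=1; C=k**2 + k/3 - 2/9.
Key eq: (1)·f(k+1) = (1)·f(k) + (k**2 + k/3 - 2/9).
deg f ≤ 3 (via 0,0,2).
Solving with deg f ≤ 3: f(k) = k*(3*k**2 - 3*k - 2)/9.
Then R = B(k−1)f/C = k*(3*k**2 - 3*k - 2)/((3*k - 1)*(3*k + 2)), so s_k = R(k)·t_k = k*(-3*k**2 + 3*k + 2).
Verify: -9*k**2 - 3*k + 2 matches t_k.
Telescope: S(n) = s_(n+1) − s_(2) = -3*n**3 - 6*n**2 - n + 2 − (-8) = -3*n**3 - 6*n**2 - n + 10.

S(n) = -3*n**3 - 6*n**2 - n + 10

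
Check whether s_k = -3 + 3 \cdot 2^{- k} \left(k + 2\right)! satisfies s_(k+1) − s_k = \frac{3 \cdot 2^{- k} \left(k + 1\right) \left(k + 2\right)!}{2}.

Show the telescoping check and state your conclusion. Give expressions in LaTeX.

valid (s_(k+1) − s_k reduces to t_k)

s_(k+1) = 3*2**(-k - 1)*factorial(k + 3) - 3
s_(k+1) − s_k = 3*(k + 1)*factorial(k + 2)/(2*2**k)
(s_(k+1) − s_k) − t_k = 0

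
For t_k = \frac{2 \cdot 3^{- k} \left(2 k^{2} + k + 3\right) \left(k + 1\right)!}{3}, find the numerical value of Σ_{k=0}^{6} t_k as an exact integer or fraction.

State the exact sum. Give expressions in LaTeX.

Σ = 44638/81

t_(k+1)/t_k = (k + 2)*(k + 2*(k + 1)**2 + 4)/(3*(2*k**2 + k + 3)).
Gosper form: A/B · C(k+1)/C(k) with A=k/3 + 2/3, B=1, C=k**2 + k/2 + 3/2.
Solve (k/3 + 2/3)·f(k+1) − (1)·f(k) = k**2 + k/2 + 3/2.
d = 1 from the (1,0,2) case.
Coefficient equations give f(k) = 3*(2*k + 1)/2.
R(k) = B(k−1)·f(k)/C(k) = 3*(2*k + 1)/(2*k**2 + k + 3); s_k = R·t_k = 2*(2*k + 1)*factorial(k + 1)/3**k.
Check: Δs_k = 2*(2*k**2 + k + 3)*factorial(k + 1)/(3*3**k). ✓
Sum = s_(7) − s_(0); s_(7) = 44800/81, s_(0) = 2 ⇒ 44638/81.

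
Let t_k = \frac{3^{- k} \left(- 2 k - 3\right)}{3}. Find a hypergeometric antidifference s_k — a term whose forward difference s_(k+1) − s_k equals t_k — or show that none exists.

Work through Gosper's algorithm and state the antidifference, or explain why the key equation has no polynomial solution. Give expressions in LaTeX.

s_k = 3^{- k} \left(k + 2\right)

t_(k+1)/t_k = (2*k + 5)/(3*(2*k + 3)).
Normal form (A,B,C) = (1/3, 1, k + 3/2).
Set up (1/3)·f(k+1) − (1)·f(k) − (k + 3/2) = 0.
Degrees (0,0,1) ⇒ d ≤ 1.
Solving with deg f ≤ 1: f(k) = -3*(k + 2)/2.
So s_k = (B(k−1)f/C)·t_k = (-3*(k + 2)/(2*k + 3))·t_k = (k + 2)/3**k.
Check: Δs_k = (-2*k - 3)/(3*3**k). ✓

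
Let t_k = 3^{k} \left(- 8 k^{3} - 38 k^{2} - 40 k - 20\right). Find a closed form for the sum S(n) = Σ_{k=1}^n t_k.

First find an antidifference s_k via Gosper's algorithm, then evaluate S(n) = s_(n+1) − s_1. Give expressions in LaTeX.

Compute t_(k+1)/t_k: get 3*(4*k**3 + 31*k**2 + 70*k + 53)/(4*k**3 + 19*k**2 + 20*k + 10).
So A=3 and B=1, with C=k**3 + 19*k**2/4 + 5*k + 5/2.
Need (3)·f(k+1) − (1)·f(k) = k**3 + 19*k**2/4 + 5*k + 5/2.
From deg A=0, deg B=0, deg C=3: d=3.
Solve for f: f(k) = (4*k**3 + k**2 - k + 4)/8 (degree 3 ≤ 3).
Then R = B(k−1)f/C = (4*k**3 + k**2 - k + 4)/(2*(4*k**3 + 19*k**2 + 20*k + 10)), so s_k = R(k)·t_k = 3**k*(-4*k**3 - k**2 + k - 4).
Check: Δs_k = 3**k*(-8*k**3 - 38*k**2 - 40*k - 20). ✓
s_(n+1) = 3**(n + 1)*(-4*n**3 - 13*n**2 - 13*n - 8) and s_(1) = -24, so S(n) = -12*3**n*n**3 - 39*3**n*n**2 - 39*3**n*n - 24*3**n + 24.

S(n) = - 12 \cdot 3^{n} n^{3} - 39 \cdot 3^{n} n^{2} - 39 \cdot 3^{n} n - 24 \cdot 3^{n} + 24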